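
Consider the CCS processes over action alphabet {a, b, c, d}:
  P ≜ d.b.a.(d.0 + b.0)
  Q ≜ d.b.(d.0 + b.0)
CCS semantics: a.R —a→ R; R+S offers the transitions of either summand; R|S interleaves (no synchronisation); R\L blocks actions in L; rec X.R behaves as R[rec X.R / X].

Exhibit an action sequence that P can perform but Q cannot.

LTS(P): 5 reachable states
  u0 = d.b.a.(d.0 + b.0) ⊢ —d→ u1
  u1 = b.a.(d.0 + b.0) ⊢ —b→ u2
  u2 = a.(d.0 + b.0) ⊢ —a→ u3
  u3 = d.0 + b.0 ⊢ —b→ u4, —d→ u4
  u4 = 0 ⊢ (no moves)
LTS(Q): 4 reachable states
  v0 = d.b.(d.0 + b.0) ⊢ —d→ v1
  v1 = b.(d.0 + b.0) ⊢ —b→ v2
  v2 = d.0 + b.0 ⊢ —b→ v3, —d→ v3
  v3 = 0 ⊢ (no moves)
Trace ⟨dba⟩ through P, begin at {u0}:
  step 1 (d): {u1}
  step 2 (b): {u2}
  step 3 (a): {u3}
  P completes σ.
Trace ⟨dba⟩ through Q, begin at {v0}:
  step 1 (d): {v1}
  step 2 (b): {v2}
  step 3 (a): ∅ (Q stuck)

dba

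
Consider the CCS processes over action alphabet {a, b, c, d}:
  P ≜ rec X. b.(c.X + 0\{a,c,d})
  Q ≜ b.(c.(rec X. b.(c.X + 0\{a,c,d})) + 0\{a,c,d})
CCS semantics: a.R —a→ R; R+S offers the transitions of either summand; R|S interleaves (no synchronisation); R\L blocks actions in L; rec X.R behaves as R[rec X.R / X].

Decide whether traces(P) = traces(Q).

P's transition system — 2 states:
  u0 = rec X. b.(c.X + 0\{a,c,d}) :: —b→ u1
  u1 = c.(rec X. b.(c.X + 0\{a,c,d})) + 0\{a,c,d} :: —c→ u0
Q's transition system — 3 states:
  v0 = b.(c.(rec X. b.(c.X + 0\{a,c,d})) + 0\{a,c,d}) :: —b→ v1
  v1 = c.(rec X. b.(c.X + 0\{a,c,d})) + 0\{a,c,d} :: —c→ v2
  v2 = rec X. b.(c.X + 0\{a,c,d}) :: —b→ v1
Partition-refinement fixed point:
  B0 = {u0, v0, v2}
  B1 = {u1, v1}
u0 ∈ B0, v0 ∈ B0 → same block
Bisimilar ⇒ trace-equivalent.

traces(P) = traces(Q)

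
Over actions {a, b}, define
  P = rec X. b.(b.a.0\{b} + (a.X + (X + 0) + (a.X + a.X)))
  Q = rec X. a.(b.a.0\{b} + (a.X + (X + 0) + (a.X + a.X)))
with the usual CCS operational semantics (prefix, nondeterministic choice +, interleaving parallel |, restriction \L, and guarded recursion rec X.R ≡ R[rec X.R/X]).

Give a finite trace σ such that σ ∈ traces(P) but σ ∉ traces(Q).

b

Reachable graph of P (4 states):
  s0 = rec X. b.(b.a.0\{b} + (a.X + (X + 0) + (a.X + a.X))) :: -b-> s1
  s1 = b.a.0\{b} + (a.(rec X. b.(b.a.0\{b} + (a.X + (X + 0) + (a.X + a.X)))) + ((rec X. b.(b.a.0\{b} + (a.X + (X + 0) + (a.X + a.X)))) + 0) + (a.(rec X. b.(b.a.0\{b} + (a.X + (X + 0) + (a.X + a.X)))) + a.(rec X. b.(b.a.0\{b} + (a.X + (X + 0) + (a.X + a.X)))))) :: -a-> s0, -b-> s1, -b-> s2
  s2 = a.0\{b} :: -a-> s3
  s3 = 0\{b} :: stopped
Reachable graph of Q (4 states):
  t0 = rec X. a.(b.a.0\{b} + (a.X + (X + 0) + (a.X + a.X))) :: -a-> t1
  t1 = b.a.0\{b} + (a.(rec X. a.(b.a.0\{b} + (a.X + (X + 0) + (a.X + a.X)))) + ((rec X. a.(b.a.0\{b} + (a.X + (X + 0) + (a.X + a.X)))) + 0) + (a.(rec X. a.(b.a.0\{b} + (a.X + (X + 0) + (a.X + a.X)))) + a.(rec X. a.(b.a.0\{b} + (a.X + (X + 0) + (a.X + a.X)))))) :: -a-> t0, -a-> t1, -b-> t2
  t2 = a.0\{b} :: -a-> t3
  t3 = 0\{b} :: stopped
Trace ⟨b⟩ through P, begin at {s0}:
  step 1 (b): {s1}
  P completes σ.
Trace ⟨b⟩ through Q, begin at {t0}:
  step 1 (b): ∅  — Q cannot continue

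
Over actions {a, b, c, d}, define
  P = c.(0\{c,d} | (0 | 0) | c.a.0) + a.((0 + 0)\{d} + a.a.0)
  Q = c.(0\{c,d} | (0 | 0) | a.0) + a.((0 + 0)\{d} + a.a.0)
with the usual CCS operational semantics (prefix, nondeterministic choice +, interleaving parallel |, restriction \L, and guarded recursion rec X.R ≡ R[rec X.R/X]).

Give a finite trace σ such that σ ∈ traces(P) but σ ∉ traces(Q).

LTS(P): 7 reachable states
  u0 = c.(0\{c,d} | (0 | 0) | c.a.0) + a.((0 + 0)\{d} + a.a.0) has moves —a→ u1, —c→ u2
  u1 = (0 + 0)\{d} + a.a.0 has moves —a→ u3
  u2 = 0\{c,d} | (0 | 0) | c.a.0 has moves —c→ u4
  u3 = a.0 has moves —a→ u5
  u4 = 0\{c,d} | (0 | 0) | a.0 has moves —a→ u6
  u5 = 0 has moves deadlocked
  u6 = 0\{c,d} | (0 | 0) | 0 has moves deadlocked
LTS(Q): 6 reachable states
  v0 = c.(0\{c,d} | (0 | 0) | a.0) + a.((0 + 0)\{d} + a.a.0) has moves —a→ v1, —c→ v2
  v1 = (0 + 0)\{d} + a.a.0 has moves —a→ v3
  v2 = 0\{c,d} | (0 | 0) | a.0 has moves —a→ v4
  v3 = a.0 has moves —a→ v5
  v4 = 0\{c,d} | (0 | 0) | 0 has moves deadlocked
  v5 = 0 has moves deadlocked
Executing cc from P (initial set {u0}):
  [1] c ⇒ {u2}
  [2] c ⇒ {u4}
  — P admits the full trace.
Executing cc from Q (initial set {v0}):
  [1] c ⇒ {v2}
  [2] c ⇒ no successor for Q

cc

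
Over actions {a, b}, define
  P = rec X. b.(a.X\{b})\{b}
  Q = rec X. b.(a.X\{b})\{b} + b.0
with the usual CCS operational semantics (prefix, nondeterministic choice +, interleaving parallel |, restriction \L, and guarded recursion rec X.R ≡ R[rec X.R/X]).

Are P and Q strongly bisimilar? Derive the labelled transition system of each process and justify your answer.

P's transition system — 3 states:
  s0 = rec X. b.(a.X\{b})\{b} :: =b=> s1
  s1 = (a.(rec X. b.(a.X\{b})\{b})\{b})\{b} :: =a=> s2
  s2 = (rec X. b.(a.X\{b})\{b})\{b}\{b} :: ∅
Q's transition system — 4 states:
  t0 = rec X. b.(a.X\{b})\{b} + b.0 :: =b=> t1, =b=> t2
  t1 = (a.(rec X. b.(a.X\{b})\{b} + b.0)\{b})\{b} :: =a=> t3
  t2 = 0 :: ∅
  t3 = (rec X. b.(a.X\{b})\{b} + b.0)\{b}\{b} :: ∅
Partition-refinement fixed point:
  B0 = {s0}
  B1 = {s1, t1}
  B2 = {s2, t2, t3}
  B3 = {t0}
s0 ∈ B0, t0 ∈ B3 → different blocks

P ≁ Q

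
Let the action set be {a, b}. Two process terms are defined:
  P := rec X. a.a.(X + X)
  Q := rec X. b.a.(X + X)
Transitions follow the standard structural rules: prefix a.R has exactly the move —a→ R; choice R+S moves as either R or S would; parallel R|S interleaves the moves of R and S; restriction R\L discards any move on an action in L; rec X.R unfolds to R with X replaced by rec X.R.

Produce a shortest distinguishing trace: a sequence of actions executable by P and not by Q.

a

Reachable graph of P (3 states):
  m0 = rec X. a.a.(X + X) → ··a··> m1
  m1 = a.((rec X. a.a.(X + X)) + (rec X. a.a.(X + X))) → ··a··> m2
  m2 = (rec X. a.a.(X + X)) + (rec X. a.a.(X + X)) → ··a··> m1
Reachable graph of Q (3 states):
  n0 = rec X. b.a.(X + X) → ··b··> n1
  n1 = a.((rec X. b.a.(X + X)) + (rec X. b.a.(X + X))) → ··a··> n2
  n2 = (rec X. b.a.(X + X)) + (rec X. b.a.(X + X)) → ··b··> n1
Run σ = ⟨a⟩ on P: start {m0}
  after a @ step 1: {m1}
  — P admits the full trace.
Run σ = ⟨a⟩ on Q: start {n0}
  after a @ step 1: ∅  — Q cannot continue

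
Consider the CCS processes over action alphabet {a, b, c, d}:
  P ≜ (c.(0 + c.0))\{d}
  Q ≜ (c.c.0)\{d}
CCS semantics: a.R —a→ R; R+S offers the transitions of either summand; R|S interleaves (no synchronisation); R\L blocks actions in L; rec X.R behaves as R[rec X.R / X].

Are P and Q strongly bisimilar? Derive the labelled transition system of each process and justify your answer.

Reachable graph of P (3 states):
  s0 = (c.(0 + c.0))\{d} | —c→ s1
  s1 = (0 + c.0)\{d} | —c→ s2
  s2 = 0\{d} | deadlocked
Reachable graph of Q (3 states):
  t0 = (c.c.0)\{d} | —c→ t1
  t1 = (c.0)\{d} | —c→ t2
  t2 = 0\{d} | deadlocked
Partition-refinement fixed point:
  B0 = {s0, t0}
  B1 = {s1, t1}
  B2 = {s2, t2}
s0 ∈ B0, t0 ∈ B0 → same block

P ~ Q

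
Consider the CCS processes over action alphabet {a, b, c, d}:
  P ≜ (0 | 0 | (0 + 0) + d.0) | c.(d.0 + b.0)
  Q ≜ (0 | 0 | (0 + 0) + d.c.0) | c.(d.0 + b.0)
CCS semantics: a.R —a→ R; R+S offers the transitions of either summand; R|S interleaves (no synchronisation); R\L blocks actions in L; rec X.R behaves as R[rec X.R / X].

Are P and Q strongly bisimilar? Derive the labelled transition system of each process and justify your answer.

NO

LTS(P): 6 reachable states
  m0 = (0 | 0 | (0 + 0) + d.0) | c.(d.0 + b.0) → —c→ m1, —d→ m2
  m1 = (0 | 0 | (0 + 0) + d.0) | (d.0 + b.0) → —b→ m3, —d→ m3, —d→ m4
  m2 = 0 | c.(d.0 + b.0) → —c→ m4
  m3 = (0 | 0 | (0 + 0) + d.0) | 0 → —d→ m5
  m4 = 0 | (d.0 + b.0) → —b→ m5, —d→ m5
  m5 = 0 | 0 → (no moves)
LTS(Q): 9 reachable states
  n0 = (0 | 0 | (0 + 0) + d.c.0) | c.(d.0 + b.0) → —c→ n1, —d→ n2
  n1 = (0 | 0 | (0 + 0) + d.c.0) | (d.0 + b.0) → —b→ n3, —d→ n3, —d→ n4
  n2 = c.0 | c.(d.0 + b.0) → —c→ n4, —c→ n5
  n3 = (0 | 0 | (0 + 0) + d.c.0) | 0 → —d→ n6
  n4 = c.0 | (d.0 + b.0) → —b→ n6, —c→ n7, —d→ n6
  n5 = 0 | c.(d.0 + b.0) → —c→ n7
  n6 = c.0 | 0 → —c→ n8
  n7 = 0 | (d.0 + b.0) → —b→ n8, —d→ n8
  n8 = 0 | 0 → (no moves)
Coarsest stable partition (strong bisimilarity classes):
  B0 = {m0}
  B1 = {m2, n5}
  B2 = {m4, n7}
  B3 = {m5, n8}
  B4 = {m1}
  B5 = {m3}
  B6 = {n0}
  B7 = {n1}
  B8 = {n3}
  B9 = {n6}
  B10 = {n4}
  B11 = {n2}
m0 ∈ B0, n0 ∈ B6 → different blocks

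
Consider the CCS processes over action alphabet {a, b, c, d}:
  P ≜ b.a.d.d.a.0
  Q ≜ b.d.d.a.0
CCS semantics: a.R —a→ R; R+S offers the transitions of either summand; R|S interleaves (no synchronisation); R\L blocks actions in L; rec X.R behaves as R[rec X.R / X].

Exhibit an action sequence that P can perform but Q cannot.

ba

P's transition system — 6 states:
  m0 = b.a.d.d.a.0 → —b→ m1
  m1 = a.d.d.a.0 → —a→ m2
  m2 = d.d.a.0 → —d→ m3
  m3 = d.a.0 → —d→ m4
  m4 = a.0 → —a→ m5
  m5 = 0 → stopped
Q's transition system — 5 states:
  n0 = b.d.d.a.0 → —b→ n1
  n1 = d.d.a.0 → —d→ n2
  n2 = d.a.0 → —d→ n3
  n3 = a.0 → —a→ n4
  n4 = 0 → stopped
Executing ba from P (initial set {m0}):
  [1] b ⇒ {m1}
  [2] a ⇒ {m2}
  P completes σ.
Executing ba from Q (initial set {n0}):
  [1] b ⇒ {n1}
  [2] a ⇒ ∅  — Q cannot continue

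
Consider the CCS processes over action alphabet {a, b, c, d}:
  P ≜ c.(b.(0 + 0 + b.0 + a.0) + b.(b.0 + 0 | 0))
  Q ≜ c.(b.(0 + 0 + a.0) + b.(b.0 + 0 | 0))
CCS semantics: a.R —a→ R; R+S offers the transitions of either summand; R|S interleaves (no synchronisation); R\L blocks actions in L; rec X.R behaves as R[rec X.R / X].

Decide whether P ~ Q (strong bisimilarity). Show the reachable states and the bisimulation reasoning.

not bisimilar

Reachable graph of P (5 states):
  p0 = c.(b.(0 + 0 + b.0 + a.0) + b.(b.0 + 0 | 0)) :: --c--▸ p1
  p1 = b.(0 + 0 + b.0 + a.0) + b.(b.0 + 0 | 0) :: --b--▸ p2, --b--▸ p3
  p2 = 0 + 0 + b.0 + a.0 :: --a--▸ p4, --b--▸ p4
  p3 = b.0 + 0 | 0 :: --b--▸ p4
  p4 = 0 :: stopped
Reachable graph of Q (5 states):
  q0 = c.(b.(0 + 0 + a.0) + b.(b.0 + 0 | 0)) :: --c--▸ q1
  q1 = b.(0 + 0 + a.0) + b.(b.0 + 0 | 0) :: --b--▸ q2, --b--▸ q3
  q2 = 0 + 0 + a.0 :: --a--▸ q4
  q3 = b.0 + 0 | 0 :: --b--▸ q4
  q4 = 0 :: stopped
Bisimilarity quotient blocks:
  B0 = {p0}
  B1 = {p1}
  B2 = {p2}
  B3 = {p4, q4}
  B4 = {p3, q3}
  B5 = {q0}
  B6 = {q1}
  B7 = {q2}
p0 ∈ B0, q0 ∈ B5 → different blocks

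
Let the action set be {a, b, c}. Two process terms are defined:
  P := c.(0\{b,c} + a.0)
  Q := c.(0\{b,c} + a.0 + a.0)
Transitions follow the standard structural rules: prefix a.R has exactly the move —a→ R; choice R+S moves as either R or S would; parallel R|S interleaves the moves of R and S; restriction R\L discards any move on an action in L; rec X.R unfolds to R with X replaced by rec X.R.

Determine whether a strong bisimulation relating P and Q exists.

P's transition system — 3 states:
  m0 = c.(0\{b,c} + a.0) ⊢ ··c··> m1
  m1 = 0\{b,c} + a.0 ⊢ ··a··> m2
  m2 = 0 ⊢ deadlocked
Q's transition system — 3 states:
  n0 = c.(0\{b,c} + a.0 + a.0) ⊢ ··c··> n1
  n1 = 0\{b,c} + a.0 + a.0 ⊢ ··a··> n2
  n2 = 0 ⊢ deadlocked
Bisimilarity quotient blocks:
  B0 = {m0, n0}
  B1 = {m1, n1}
  B2 = {m2, n2}
m0 ∈ B0, n0 ∈ B0 → same block

P ~ Q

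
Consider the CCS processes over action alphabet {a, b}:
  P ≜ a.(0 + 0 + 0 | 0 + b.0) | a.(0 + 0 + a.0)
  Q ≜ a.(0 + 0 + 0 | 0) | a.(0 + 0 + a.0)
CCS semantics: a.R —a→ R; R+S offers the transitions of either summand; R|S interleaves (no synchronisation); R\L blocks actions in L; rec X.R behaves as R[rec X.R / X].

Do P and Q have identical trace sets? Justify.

Reachable graph of P (9 states):
  p0 = a.(0 + 0 + 0 | 0 + b.0) | a.(0 + 0 + a.0) ⊢ —a→ p1, —a→ p2
  p1 = (0 + 0 + 0 | 0 + b.0) | a.(0 + 0 + a.0) ⊢ —a→ p3, —b→ p4
  p2 = a.(0 + 0 + 0 | 0 + b.0) | (0 + 0 + a.0) ⊢ —a→ p3, —a→ p5
  p3 = (0 + 0 + 0 | 0 + b.0) | (0 + 0 + a.0) ⊢ —a→ p6, —b→ p7
  p4 = 0 | a.(0 + 0 + a.0) ⊢ —a→ p7
  p5 = a.(0 + 0 + 0 | 0 + b.0) | 0 ⊢ —a→ p6
  p6 = (0 + 0 + 0 | 0 + b.0) | 0 ⊢ —b→ p8
  p7 = 0 | (0 + 0 + a.0) ⊢ —a→ p8
  p8 = 0 | 0 ⊢ ∅
Reachable graph of Q (6 states):
  q0 = a.(0 + 0 + 0 | 0) | a.(0 + 0 + a.0) ⊢ —a→ q1, —a→ q2
  q1 = (0 + 0 + 0 | 0) | a.(0 + 0 + a.0) ⊢ —a→ q3
  q2 = a.(0 + 0 + 0 | 0) | (0 + 0 + a.0) ⊢ —a→ q3, —a→ q4
  q3 = (0 + 0 + 0 | 0) | (0 + 0 + a.0) ⊢ —a→ q5
  q4 = a.(0 + 0 + 0 | 0) | 0 ⊢ —a→ q5
  q5 = (0 + 0 + 0 | 0) | 0 ⊢ ∅
Trace ⟨ab⟩ through P, begin at {p0}:
  step 1 (a): {p1, p2}
  step 2 (b): {p4}
  P completes σ.
Trace ⟨ab⟩ through Q, begin at {q0}:
  step 1 (a): {q1, q2}
  step 2 (b): no successor for Q

traces(P) ≠ traces(Q) — witness ⟨ab⟩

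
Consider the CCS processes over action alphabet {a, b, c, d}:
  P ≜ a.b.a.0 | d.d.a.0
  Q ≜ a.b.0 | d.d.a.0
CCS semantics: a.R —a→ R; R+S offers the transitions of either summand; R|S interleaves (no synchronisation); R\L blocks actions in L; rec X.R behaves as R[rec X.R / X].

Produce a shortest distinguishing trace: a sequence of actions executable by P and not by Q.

aba

P's transition system — 16 states:
  p0 = a.b.a.0 | d.d.a.0 has moves =a=> p1, =d=> p2
  p1 = b.a.0 | d.d.a.0 has moves =b=> p3, =d=> p4
  p2 = a.b.a.0 | d.a.0 has moves =a=> p4, =d=> p5
  p3 = a.0 | d.d.a.0 has moves =a=> p6, =d=> p7
  p4 = b.a.0 | d.a.0 has moves =b=> p7, =d=> p8
  p5 = a.b.a.0 | a.0 has moves =a=> p8, =a=> p9
  p6 = 0 | d.d.a.0 has moves =d=> p10
  p7 = a.0 | d.a.0 has moves =a=> p10, =d=> p11
  p8 = b.a.0 | a.0 has moves =a=> p12, =b=> p11
  p9 = a.b.a.0 | 0 has moves =a=> p12
  p10 = 0 | d.a.0 has moves =d=> p13
  p11 = a.0 | a.0 has moves =a=> p13, =a=> p14
  p12 = b.a.0 | 0 has moves =b=> p14
  p13 = 0 | a.0 has moves =a=> p15
  p14 = a.0 | 0 has moves =a=> p15
  p15 = 0 | 0 has moves (no moves)
Q's transition system — 12 states:
  q0 = a.b.0 | d.d.a.0 has moves =a=> q1, =d=> q2
  q1 = b.0 | d.d.a.0 has moves =b=> q3, =d=> q4
  q2 = a.b.0 | d.a.0 has moves =a=> q4, =d=> q5
  q3 = 0 | d.d.a.0 has moves =d=> q6
  q4 = b.0 | d.a.0 has moves =b=> q6, =d=> q7
  q5 = a.b.0 | a.0 has moves =a=> q7, =a=> q8
  q6 = 0 | d.a.0 has moves =d=> q9
  q7 = b.0 | a.0 has moves =a=> q10, =b=> q9
  q8 = a.b.0 | 0 has moves =a=> q10
  q9 = 0 | a.0 has moves =a=> q11
  q10 = b.0 | 0 has moves =b=> q11
  q11 = 0 | 0 has moves (no moves)
Executing aba from P (initial set {p0}):
  [1] a ⇒ {p1}
  [2] b ⇒ {p3}
  [3] a ⇒ {p6}
  ✓ P
Executing aba from Q (initial set {q0}):
  [1] a ⇒ {q1}
  [2] b ⇒ {q3}
  [3] a ⇒ no successor for Q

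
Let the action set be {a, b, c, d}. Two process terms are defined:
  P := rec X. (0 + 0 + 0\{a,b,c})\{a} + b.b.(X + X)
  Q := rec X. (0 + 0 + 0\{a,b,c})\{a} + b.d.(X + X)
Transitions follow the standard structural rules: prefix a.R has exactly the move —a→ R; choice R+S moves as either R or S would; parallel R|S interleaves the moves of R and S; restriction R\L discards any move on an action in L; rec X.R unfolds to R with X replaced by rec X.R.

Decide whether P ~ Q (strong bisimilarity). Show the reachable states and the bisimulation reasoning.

LTS(P): 3 reachable states
  s0 = rec X. (0 + 0 + 0\{a,b,c})\{a} + b.b.(X + X) → -b-> s1
  s1 = b.((rec X. (0 + 0 + 0\{a,b,c})\{a} + b.b.(X + X)) + (rec X. (0 + 0 + 0\{a,b,c})\{a} + b.b.(X + X))) → -b-> s2
  s2 = (rec X. (0 + 0 + 0\{a,b,c})\{a} + b.b.(X + X)) + (rec X. (0 + 0 + 0\{a,b,c})\{a} + b.b.(X + X)) → -b-> s1
LTS(Q): 3 reachable states
  t0 = rec X. (0 + 0 + 0\{a,b,c})\{a} + b.d.(X + X) → -b-> t1
  t1 = d.((rec X. (0 + 0 + 0\{a,b,c})\{a} + b.d.(X + X)) + (rec X. (0 + 0 + 0\{a,b,c})\{a} + b.d.(X + X))) → -d-> t2
  t2 = (rec X. (0 + 0 + 0\{a,b,c})\{a} + b.d.(X + X)) + (rec X. (0 + 0 + 0\{a,b,c})\{a} + b.d.(X + X)) → -b-> t1
Partition-refinement fixed point:
  B0 = {s0, s1, s2}
  B1 = {t0, t2}
  B2 = {t1}
s0 ∈ B0, t0 ∈ B1 → different blocks

NO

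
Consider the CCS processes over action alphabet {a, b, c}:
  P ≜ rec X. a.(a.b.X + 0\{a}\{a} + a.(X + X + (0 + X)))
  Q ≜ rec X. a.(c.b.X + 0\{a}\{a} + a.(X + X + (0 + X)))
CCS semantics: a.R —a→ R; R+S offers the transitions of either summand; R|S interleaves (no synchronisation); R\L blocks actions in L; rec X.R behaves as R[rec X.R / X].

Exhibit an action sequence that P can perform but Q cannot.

aab

Reachable graph of P (4 states):
  p0 = rec X. a.(a.b.X + 0\{a}\{a} + a.(X + X + (0 + X))) ⊢ =a=> p1
  p1 = a.b.(rec X. a.(a.b.X + 0\{a}\{a} + a.(X + X + (0 + X)))) + 0\{a}\{a} + a.((rec X. a.(a.b.X + 0\{a}\{a} + a.(X + X + (0 + X)))) + (rec X. a.(a.b.X + 0\{a}\{a} + a.(X + X + (0 + X)))) + (0 + (rec X. a.(a.b.X + 0\{a}\{a} + a.(X + X + (0 + X)))))) ⊢ =a=> p2, =a=> p3
  p2 = (rec X. a.(a.b.X + 0\{a}\{a} + a.(X + X + (0 + X)))) + (rec X. a.(a.b.X + 0\{a}\{a} + a.(X + X + (0 + X)))) + (0 + (rec X. a.(a.b.X + 0\{a}\{a} + a.(X + X + (0 + X))))) ⊢ =a=> p1
  p3 = b.(rec X. a.(a.b.X + 0\{a}\{a} + a.(X + X + (0 + X)))) ⊢ =b=> p0
Reachable graph of Q (4 states):
  q0 = rec X. a.(c.b.X + 0\{a}\{a} + a.(X + X + (0 + X))) ⊢ =a=> q1
  q1 = c.b.(rec X. a.(c.b.X + 0\{a}\{a} + a.(X + X + (0 + X)))) + 0\{a}\{a} + a.((rec X. a.(c.b.X + 0\{a}\{a} + a.(X + X + (0 + X)))) + (rec X. a.(c.b.X + 0\{a}\{a} + a.(X + X + (0 + X)))) + (0 + (rec X. a.(c.b.X + 0\{a}\{a} + a.(X + X + (0 + X)))))) ⊢ =a=> q2, =c=> q3
  q2 = (rec X. a.(c.b.X + 0\{a}\{a} + a.(X + X + (0 + X)))) + (rec X. a.(c.b.X + 0\{a}\{a} + a.(X + X + (0 + X)))) + (0 + (rec X. a.(c.b.X + 0\{a}\{a} + a.(X + X + (0 + X))))) ⊢ =a=> q1
  q3 = b.(rec X. a.(c.b.X + 0\{a}\{a} + a.(X + X + (0 + X)))) ⊢ =b=> q0
Run σ = ⟨aab⟩ on P: start {p0}
  step 1 (a): {p1}
  step 2 (a): {p2, p3}
  step 3 (b): {p0}
  P completes σ.
Run σ = ⟨aab⟩ on Q: start {q0}
  step 1 (a): {q1}
  step 2 (a): {q2}
  step 3 (b): ∅  — Q cannot continue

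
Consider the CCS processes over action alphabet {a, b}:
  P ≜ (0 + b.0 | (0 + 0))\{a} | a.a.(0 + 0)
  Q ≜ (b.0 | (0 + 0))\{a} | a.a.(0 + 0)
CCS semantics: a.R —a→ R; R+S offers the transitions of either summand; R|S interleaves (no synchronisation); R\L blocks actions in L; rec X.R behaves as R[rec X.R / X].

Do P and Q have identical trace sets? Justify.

Reachable graph of P (6 states):
  s0 = (0 + b.0 | (0 + 0))\{a} | a.a.(0 + 0) ⊢ -a-> s1, -b-> s2
  s1 = (0 + b.0 | (0 + 0))\{a} | a.(0 + 0) ⊢ -a-> s3, -b-> s4
  s2 = (0 | (0 + 0))\{a} | a.a.(0 + 0) ⊢ -a-> s4
  s3 = (0 + b.0 | (0 + 0))\{a} | (0 + 0) ⊢ -b-> s5
  s4 = (0 | (0 + 0))\{a} | a.(0 + 0) ⊢ -a-> s5
  s5 = (0 | (0 + 0))\{a} | (0 + 0) ⊢ (no moves)
Reachable graph of Q (6 states):
  t0 = (b.0 | (0 + 0))\{a} | a.a.(0 + 0) ⊢ -a-> t1, -b-> t2
  t1 = (b.0 | (0 + 0))\{a} | a.(0 + 0) ⊢ -a-> t3, -b-> t4
  t2 = (0 | (0 + 0))\{a} | a.a.(0 + 0) ⊢ -a-> t4
  t3 = (b.0 | (0 + 0))\{a} | (0 + 0) ⊢ -b-> t5
  t4 = (0 | (0 + 0))\{a} | a.(0 + 0) ⊢ -a-> t5
  t5 = (0 | (0 + 0))\{a} | (0 + 0) ⊢ (no moves)
Partition-refinement fixed point:
  B0 = {s0, t0}
  B1 = {s2, t2}
  B2 = {s4, t4}
  B3 = {s5, t5}
  B4 = {s1, t1}
  B5 = {s3, t3}
s0 ∈ B0, t0 ∈ B0 → same block
Bisimilar ⇒ trace-equivalent.

trace-equivalent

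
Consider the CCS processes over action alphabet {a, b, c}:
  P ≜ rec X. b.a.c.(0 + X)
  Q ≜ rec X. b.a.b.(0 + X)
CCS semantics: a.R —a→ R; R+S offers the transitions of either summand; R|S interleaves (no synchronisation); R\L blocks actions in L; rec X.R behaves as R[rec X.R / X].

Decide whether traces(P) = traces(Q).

traces(P) ≠ traces(Q) — witness ⟨bac⟩

LTS(P): 4 reachable states
  p0 = rec X. b.a.c.(0 + X) ⊢ -b-> p1
  p1 = a.c.(0 + (rec X. b.a.c.(0 + X))) ⊢ -a-> p2
  p2 = c.(0 + (rec X. b.a.c.(0 + X))) ⊢ -c-> p3
  p3 = 0 + (rec X. b.a.c.(0 + X)) ⊢ -b-> p1
LTS(Q): 4 reachable states
  q0 = rec X. b.a.b.(0 + X) ⊢ -b-> q1
  q1 = a.b.(0 + (rec X. b.a.b.(0 + X))) ⊢ -a-> q2
  q2 = b.(0 + (rec X. b.a.b.(0 + X))) ⊢ -b-> q3
  q3 = 0 + (rec X. b.a.b.(0 + X)) ⊢ -b-> q1
Trace ⟨bac⟩ through P, begin at {p0}:
  step 1 (b): {p1}
  step 2 (a): {p2}
  step 3 (c): {p3}
  P completes σ.
Trace ⟨bac⟩ through Q, begin at {q0}:
  step 1 (b): {q1}
  step 2 (a): {q2}
  step 3 (c): ∅ (Q stuck)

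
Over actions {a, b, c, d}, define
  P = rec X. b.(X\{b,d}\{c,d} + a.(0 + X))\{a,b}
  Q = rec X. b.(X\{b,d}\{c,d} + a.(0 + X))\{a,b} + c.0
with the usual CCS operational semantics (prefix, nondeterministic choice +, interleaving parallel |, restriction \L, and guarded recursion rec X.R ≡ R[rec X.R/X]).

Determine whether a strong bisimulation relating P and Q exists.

not bisimilar

P's transition system — 2 states:
  m0 = rec X. b.(X\{b,d}\{c,d} + a.(0 + X))\{a,b} ⊢ -b-> m1
  m1 = ((rec X. b.(X\{b,d}\{c,d} + a.(0 + X))\{a,b})\{b,d}\{c,d} + a.(0 + (rec X. b.(X\{b,d}\{c,d} + a.(0 + X))\{a,b})))\{a,b} ⊢ ∅
Q's transition system — 3 states:
  n0 = rec X. b.(X\{b,d}\{c,d} + a.(0 + X))\{a,b} + c.0 ⊢ -b-> n1, -c-> n2
  n1 = ((rec X. b.(X\{b,d}\{c,d} + a.(0 + X))\{a,b} + c.0)\{b,d}\{c,d} + a.(0 + (rec X. b.(X\{b,d}\{c,d} + a.(0 + X))\{a,b} + c.0)))\{a,b} ⊢ ∅
  n2 = 0 ⊢ ∅
Bisimilarity quotient blocks:
  B0 = {m0}
  B1 = {m1, n1, n2}
  B2 = {n0}
m0 ∈ B0, n0 ∈ B2 → different blocks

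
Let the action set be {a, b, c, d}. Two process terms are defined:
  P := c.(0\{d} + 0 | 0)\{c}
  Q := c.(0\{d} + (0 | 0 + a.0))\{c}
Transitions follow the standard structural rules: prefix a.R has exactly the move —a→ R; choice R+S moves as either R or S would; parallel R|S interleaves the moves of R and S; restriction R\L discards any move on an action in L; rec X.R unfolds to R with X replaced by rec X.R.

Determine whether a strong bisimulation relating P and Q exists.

NO

P's transition system — 2 states:
  m0 = c.(0\{d} + 0 | 0)\{c} ⊢ ··c··> m1
  m1 = (0\{d} + 0 | 0)\{c} ⊢ ∅
Q's transition system — 3 states:
  n0 = c.(0\{d} + (0 | 0 + a.0))\{c} ⊢ ··c··> n1
  n1 = (0\{d} + (0 | 0 + a.0))\{c} ⊢ ··a··> n2
  n2 = 0\{c} ⊢ ∅
Bisimilarity quotient blocks:
  B0 = {m0}
  B1 = {m1, n2}
  B2 = {n0}
  B3 = {n1}
m0 ∈ B0, n0 ∈ B2 → different blocks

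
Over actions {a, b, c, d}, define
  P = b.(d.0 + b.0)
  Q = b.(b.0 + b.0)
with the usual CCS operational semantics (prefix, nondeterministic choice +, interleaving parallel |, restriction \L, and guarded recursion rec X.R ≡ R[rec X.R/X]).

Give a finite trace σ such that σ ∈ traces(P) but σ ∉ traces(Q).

Reachable graph of P (3 states):
  u0 = b.(d.0 + b.0) :: ··b··> u1
  u1 = d.0 + b.0 :: ··b··> u2, ··d··> u2
  u2 = 0 :: ∅
Reachable graph of Q (3 states):
  v0 = b.(b.0 + b.0) :: ··b··> v1
  v1 = b.0 + b.0 :: ··b··> v2
  v2 = 0 :: ∅
Trace ⟨bd⟩ through P, begin at {u0}:
  [1] b ⇒ {u1}
  [2] d ⇒ {u2}
  P completes σ.
Trace ⟨bd⟩ through Q, begin at {v0}:
  [1] b ⇒ {v1}
  [2] d ⇒ ∅ (Q stuck)

bd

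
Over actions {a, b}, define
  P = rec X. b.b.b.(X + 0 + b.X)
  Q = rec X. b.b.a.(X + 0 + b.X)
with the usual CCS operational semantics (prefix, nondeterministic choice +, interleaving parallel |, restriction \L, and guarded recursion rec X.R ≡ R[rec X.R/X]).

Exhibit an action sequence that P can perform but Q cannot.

bbb

LTS(P): 4 reachable states
  m0 = rec X. b.b.b.(X + 0 + b.X) has moves --b--▸ m1
  m1 = b.b.((rec X. b.b.b.(X + 0 + b.X)) + 0 + b.(rec X. b.b.b.(X + 0 + b.X))) has moves --b--▸ m2
  m2 = b.((rec X. b.b.b.(X + 0 + b.X)) + 0 + b.(rec X. b.b.b.(X + 0 + b.X))) has moves --b--▸ m3
  m3 = (rec X. b.b.b.(X + 0 + b.X)) + 0 + b.(rec X. b.b.b.(X + 0 + b.X)) has moves --b--▸ m0, --b--▸ m1
LTS(Q): 4 reachable states
  n0 = rec X. b.b.a.(X + 0 + b.X) has moves --b--▸ n1
  n1 = b.a.((rec X. b.b.a.(X + 0 + b.X)) + 0 + b.(rec X. b.b.a.(X + 0 + b.X))) has moves --b--▸ n2
  n2 = a.((rec X. b.b.a.(X + 0 + b.X)) + 0 + b.(rec X. b.b.a.(X + 0 + b.X))) has moves --a--▸ n3
  n3 = (rec X. b.b.a.(X + 0 + b.X)) + 0 + b.(rec X. b.b.a.(X + 0 + b.X)) has moves --b--▸ n0, --b--▸ n1
Trace ⟨bbb⟩ through P, begin at {m0}:
  step 1 (b): {m1}
  step 2 (b): {m2}
  step 3 (b): {m3}
  P completes σ.
Trace ⟨bbb⟩ through Q, begin at {n0}:
  step 1 (b): {n1}
  step 2 (b): {n2}
  step 3 (b): ∅  — Q cannot continue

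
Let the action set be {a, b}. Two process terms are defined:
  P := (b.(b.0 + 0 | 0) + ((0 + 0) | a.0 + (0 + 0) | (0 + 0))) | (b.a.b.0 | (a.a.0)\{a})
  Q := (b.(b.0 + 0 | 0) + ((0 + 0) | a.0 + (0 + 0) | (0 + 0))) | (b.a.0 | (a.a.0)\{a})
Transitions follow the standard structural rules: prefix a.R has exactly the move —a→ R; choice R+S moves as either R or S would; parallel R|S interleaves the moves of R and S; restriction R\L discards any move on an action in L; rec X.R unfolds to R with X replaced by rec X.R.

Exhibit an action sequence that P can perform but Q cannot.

P's transition system — 16 states:
  m0 = (b.(b.0 + 0 | 0) + ((0 + 0) | a.0 + (0 + 0) | (0 + 0))) | (b.a.b.0 | (a.a.0)\{a}) :: —a→ m1, —b→ m2, —b→ m3
  m1 = (0 + 0) | 0 | (b.a.b.0 | (a.a.0)\{a}) :: —b→ m4
  m2 = (b.(b.0 + 0 | 0) + ((0 + 0) | a.0 + (0 + 0) | (0 + 0))) | (a.b.0 | (a.a.0)\{a}) :: —a→ m4, —a→ m5, —b→ m6
  m3 = (b.0 + 0 | 0) | (b.a.b.0 | (a.a.0)\{a}) :: —b→ m6, —b→ m7
  m4 = (0 + 0) | 0 | (a.b.0 | (a.a.0)\{a}) :: —a→ m8
  m5 = (b.(b.0 + 0 | 0) + ((0 + 0) | a.0 + (0 + 0) | (0 + 0))) | (b.0 | (a.a.0)\{a}) :: —a→ m8, —b→ m10, —b→ m9
  m6 = (b.0 + 0 | 0) | (a.b.0 | (a.a.0)\{a}) :: —a→ m10, —b→ m11
  m7 = 0 | (b.a.b.0 | (a.a.0)\{a}) :: —b→ m11
  m8 = (0 + 0) | 0 | (b.0 | (a.a.0)\{a}) :: —b→ m12
  m9 = (b.(b.0 + 0 | 0) + ((0 + 0) | a.0 + (0 + 0) | (0 + 0))) | (0 | (a.a.0)\{a}) :: —a→ m12, —b→ m13
  m10 = (b.0 + 0 | 0) | (b.0 | (a.a.0)\{a}) :: —b→ m13, —b→ m14
  m11 = 0 | (a.b.0 | (a.a.0)\{a}) :: —a→ m14
  m12 = (0 + 0) | 0 | (0 | (a.a.0)\{a}) :: ∅
  m13 = (b.0 + 0 | 0) | (0 | (a.a.0)\{a}) :: —b→ m15
  m14 = 0 | (b.0 | (a.a.0)\{a}) :: —b→ m15
  m15 = 0 | (0 | (a.a.0)\{a}) :: ∅
Q's transition system — 12 states:
  n0 = (b.(b.0 + 0 | 0) + ((0 + 0) | a.0 + (0 + 0) | (0 + 0))) | (b.a.0 | (a.a.0)\{a}) :: —a→ n1, —b→ n2, —b→ n3
  n1 = (0 + 0) | 0 | (b.a.0 | (a.a.0)\{a}) :: —b→ n4
  n2 = (b.(b.0 + 0 | 0) + ((0 + 0) | a.0 + (0 + 0) | (0 + 0))) | (a.0 | (a.a.0)\{a}) :: —a→ n4, —a→ n5, —b→ n6
  n3 = (b.0 + 0 | 0) | (b.a.0 | (a.a.0)\{a}) :: —b→ n6, —b→ n7
  n4 = (0 + 0) | 0 | (a.0 | (a.a.0)\{a}) :: —a→ n8
  n5 = (b.(b.0 + 0 | 0) + ((0 + 0) | a.0 + (0 + 0) | (0 + 0))) | (0 | (a.a.0)\{a}) :: —a→ n8, —b→ n9
  n6 = (b.0 + 0 | 0) | (a.0 | (a.a.0)\{a}) :: —a→ n9, —b→ n10
  n7 = 0 | (b.a.0 | (a.a.0)\{a}) :: —b→ n10
  n8 = (0 + 0) | 0 | (0 | (a.a.0)\{a}) :: ∅
  n9 = (b.0 + 0 | 0) | (0 | (a.a.0)\{a}) :: —b→ n11
  n10 = 0 | (a.0 | (a.a.0)\{a}) :: —a→ n11
  n11 = 0 | (0 | (a.a.0)\{a}) :: ∅
Run σ = ⟨abab⟩ on P: start {m0}
  step 1 (a): {m1}
  step 2 (b): {m4}
  step 3 (a): {m8}
  step 4 (b): {m12}
  — P admits the full trace.
Run σ = ⟨abab⟩ on Q: start {n0}
  step 1 (a): {n1}
  step 2 (b): {n4}
  step 3 (a): {n8}
  step 4 (b): ∅  — Q cannot continue

abab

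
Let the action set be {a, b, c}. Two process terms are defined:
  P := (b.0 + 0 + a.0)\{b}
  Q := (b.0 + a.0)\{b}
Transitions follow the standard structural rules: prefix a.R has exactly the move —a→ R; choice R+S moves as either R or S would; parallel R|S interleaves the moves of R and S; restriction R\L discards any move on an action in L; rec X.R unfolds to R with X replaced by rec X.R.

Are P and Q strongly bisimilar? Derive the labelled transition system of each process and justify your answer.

P ~ Q

LTS(P): 2 reachable states
  u0 = (b.0 + 0 + a.0)\{b} → ··a··> u1
  u1 = 0\{b} → (no moves)
LTS(Q): 2 reachable states
  v0 = (b.0 + a.0)\{b} → ··a··> v1
  v1 = 0\{b} → (no moves)
Bisimilarity quotient blocks:
  B0 = {u0, v0}
  B1 = {u1, v1}
u0 ∈ B0, v0 ∈ B0 → same block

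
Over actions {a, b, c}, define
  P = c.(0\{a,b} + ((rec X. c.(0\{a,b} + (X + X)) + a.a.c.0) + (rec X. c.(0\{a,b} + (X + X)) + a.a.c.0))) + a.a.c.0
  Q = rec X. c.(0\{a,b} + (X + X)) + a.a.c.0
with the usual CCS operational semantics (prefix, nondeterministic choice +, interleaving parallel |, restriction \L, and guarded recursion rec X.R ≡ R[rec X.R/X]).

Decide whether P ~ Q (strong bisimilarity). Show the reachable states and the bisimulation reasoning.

bisimilar

LTS(P): 5 reachable states
  p0 = c.(0\{a,b} + ((rec X. c.(0\{a,b} + (X + X)) + a.a.c.0) + (rec X. c.(0\{a,b} + (X + X)) + a.a.c.0))) + a.a.c.0 → —a→ p1, —c→ p2
  p1 = a.c.0 → —a→ p3
  p2 = 0\{a,b} + ((rec X. c.(0\{a,b} + (X + X)) + a.a.c.0) + (rec X. c.(0\{a,b} + (X + X)) + a.a.c.0)) → —a→ p1, —c→ p2
  p3 = c.0 → —c→ p4
  p4 = 0 → deadlocked
LTS(Q): 5 reachable states
  q0 = rec X. c.(0\{a,b} + (X + X)) + a.a.c.0 → —a→ q1, —c→ q2
  q1 = a.c.0 → —a→ q3
  q2 = 0\{a,b} + ((rec X. c.(0\{a,b} + (X + X)) + a.a.c.0) + (rec X. c.(0\{a,b} + (X + X)) + a.a.c.0)) → —a→ q1, —c→ q2
  q3 = c.0 → —c→ q4
  q4 = 0 → deadlocked
Bisimilarity quotient blocks:
  B0 = {p0, p2, q0, q2}
  B1 = {p1, q1}
  B2 = {p3, q3}
  B3 = {p4, q4}
p0 ∈ B0, q0 ∈ B0 → same block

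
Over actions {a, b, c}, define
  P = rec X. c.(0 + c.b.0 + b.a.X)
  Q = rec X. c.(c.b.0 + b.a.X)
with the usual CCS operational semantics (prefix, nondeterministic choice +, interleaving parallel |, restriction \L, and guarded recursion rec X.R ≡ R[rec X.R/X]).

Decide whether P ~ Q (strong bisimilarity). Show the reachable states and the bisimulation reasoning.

P's transition system — 5 states:
  m0 = rec X. c.(0 + c.b.0 + b.a.X) | --c--▸ m1
  m1 = 0 + c.b.0 + b.a.(rec X. c.(0 + c.b.0 + b.a.X)) | --b--▸ m2, --c--▸ m3
  m2 = a.(rec X. c.(0 + c.b.0 + b.a.X)) | --a--▸ m0
  m3 = b.0 | --b--▸ m4
  m4 = 0 | ∅
Q's transition system — 5 states:
  n0 = rec X. c.(c.b.0 + b.a.X) | --c--▸ n1
  n1 = c.b.0 + b.a.(rec X. c.(c.b.0 + b.a.X)) | --b--▸ n2, --c--▸ n3
  n2 = a.(rec X. c.(c.b.0 + b.a.X)) | --a--▸ n0
  n3 = b.0 | --b--▸ n4
  n4 = 0 | ∅
Coarsest stable partition (strong bisimilarity classes):
  B0 = {m0, n0}
  B1 = {m1, n1}
  B2 = {m2, n2}
  B3 = {m3, n3}
  B4 = {m4, n4}
m0 ∈ B0, n0 ∈ B0 → same block

YES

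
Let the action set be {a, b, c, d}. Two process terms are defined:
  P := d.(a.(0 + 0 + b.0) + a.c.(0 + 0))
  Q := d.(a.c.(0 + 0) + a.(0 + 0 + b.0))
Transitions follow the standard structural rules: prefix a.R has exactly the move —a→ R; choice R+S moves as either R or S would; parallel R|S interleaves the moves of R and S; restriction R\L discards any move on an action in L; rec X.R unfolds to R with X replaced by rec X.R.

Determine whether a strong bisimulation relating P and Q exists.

P's transition system — 6 states:
  s0 = d.(a.(0 + 0 + b.0) + a.c.(0 + 0)) | ··d··> s1
  s1 = a.(0 + 0 + b.0) + a.c.(0 + 0) | ··a··> s2, ··a··> s3
  s2 = 0 + 0 + b.0 | ··b··> s4
  s3 = c.(0 + 0) | ··c··> s5
  s4 = 0 | stopped
  s5 = 0 + 0 | stopped
Q's transition system — 6 states:
  t0 = d.(a.c.(0 + 0) + a.(0 + 0 + b.0)) | ··d··> t1
  t1 = a.c.(0 + 0) + a.(0 + 0 + b.0) | ··a··> t2, ··a··> t3
  t2 = 0 + 0 + b.0 | ··b··> t4
  t3 = c.(0 + 0) | ··c··> t5
  t4 = 0 | stopped
  t5 = 0 + 0 | stopped
Partition-refinement fixed point:
  B0 = {s0, t0}
  B1 = {s1, t1}
  B2 = {s3, t3}
  B3 = {s4, s5, t4, t5}
  B4 = {s2, t2}
s0 ∈ B0, t0 ∈ B0 → same block

bisimilar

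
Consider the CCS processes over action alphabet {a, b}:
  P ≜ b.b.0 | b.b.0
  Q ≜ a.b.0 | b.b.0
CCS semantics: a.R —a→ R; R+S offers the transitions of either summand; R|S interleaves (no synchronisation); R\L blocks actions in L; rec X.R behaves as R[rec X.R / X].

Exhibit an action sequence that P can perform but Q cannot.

bbb

LTS(P): 9 reachable states
  p0 = b.b.0 | b.b.0 has moves --b--▸ p1, --b--▸ p2
  p1 = b.0 | b.b.0 has moves --b--▸ p3, --b--▸ p4
  p2 = b.b.0 | b.0 has moves --b--▸ p4, --b--▸ p5
  p3 = 0 | b.b.0 has moves --b--▸ p6
  p4 = b.0 | b.0 has moves --b--▸ p6, --b--▸ p7
  p5 = b.b.0 | 0 has moves --b--▸ p7
  p6 = 0 | b.0 has moves --b--▸ p8
  p7 = b.0 | 0 has moves --b--▸ p8
  p8 = 0 | 0 has moves ·
LTS(Q): 9 reachable states
  q0 = a.b.0 | b.b.0 has moves --a--▸ q1, --b--▸ q2
  q1 = b.0 | b.b.0 has moves --b--▸ q3, --b--▸ q4
  q2 = a.b.0 | b.0 has moves --a--▸ q4, --b--▸ q5
  q3 = 0 | b.b.0 has moves --b--▸ q6
  q4 = b.0 | b.0 has moves --b--▸ q6, --b--▸ q7
  q5 = a.b.0 | 0 has moves --a--▸ q7
  q6 = 0 | b.0 has moves --b--▸ q8
  q7 = b.0 | 0 has moves --b--▸ q8
  q8 = 0 | 0 has moves ·
Executing bbb from P (initial set {p0}):
  after b @ step 1: {p1, p2}
  after b @ step 2: {p3, p4, p5}
  after b @ step 3: {p6, p7}
  ✓ P
Executing bbb from Q (initial set {q0}):
  after b @ step 1: {q2}
  after b @ step 2: {q5}
  after b @ step 3: ∅ (Q stuck)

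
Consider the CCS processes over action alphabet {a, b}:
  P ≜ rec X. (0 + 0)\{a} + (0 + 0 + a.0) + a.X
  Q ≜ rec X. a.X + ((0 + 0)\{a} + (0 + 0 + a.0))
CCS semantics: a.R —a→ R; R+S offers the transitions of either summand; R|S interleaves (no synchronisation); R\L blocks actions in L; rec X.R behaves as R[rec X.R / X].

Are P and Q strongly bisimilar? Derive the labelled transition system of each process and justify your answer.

YES

Reachable graph of P (2 states):
  u0 = rec X. (0 + 0)\{a} + (0 + 0 + a.0) + a.X ⊢ —a→ u0, —a→ u1
  u1 = 0 ⊢ ∅
Reachable graph of Q (2 states):
  v0 = rec X. a.X + ((0 + 0)\{a} + (0 + 0 + a.0)) ⊢ —a→ v0, —a→ v1
  v1 = 0 ⊢ ∅
Coarsest stable partition (strong bisimilarity classes):
  B0 = {u0, v0}
  B1 = {u1, v1}
u0 ∈ B0, v0 ∈ B0 → same block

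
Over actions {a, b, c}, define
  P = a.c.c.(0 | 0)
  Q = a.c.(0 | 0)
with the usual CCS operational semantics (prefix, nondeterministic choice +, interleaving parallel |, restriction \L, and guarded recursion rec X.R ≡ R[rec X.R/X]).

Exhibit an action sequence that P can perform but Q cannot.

acc

Reachable graph of P (4 states):
  u0 = a.c.c.(0 | 0) :: --a--▸ u1
  u1 = c.c.(0 | 0) :: --c--▸ u2
  u2 = c.(0 | 0) :: --c--▸ u3
  u3 = 0 | 0 :: ·
Reachable graph of Q (3 states):
  v0 = a.c.(0 | 0) :: --a--▸ v1
  v1 = c.(0 | 0) :: --c--▸ v2
  v2 = 0 | 0 :: ·
Executing acc from P (initial set {u0}):
  step 1 (a): {u1}
  step 2 (c): {u2}
  step 3 (c): {u3}
  ✓ P
Executing acc from Q (initial set {v0}):
  step 1 (a): {v1}
  step 2 (c): {v2}
  step 3 (c): ∅  — Q cannot continue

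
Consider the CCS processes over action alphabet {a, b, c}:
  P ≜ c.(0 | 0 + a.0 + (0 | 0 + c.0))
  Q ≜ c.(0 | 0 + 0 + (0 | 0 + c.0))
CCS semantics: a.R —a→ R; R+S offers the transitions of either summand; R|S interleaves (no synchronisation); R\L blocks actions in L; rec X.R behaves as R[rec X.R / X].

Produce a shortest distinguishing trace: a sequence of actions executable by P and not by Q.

ca

LTS(P): 3 reachable states
  m0 = c.(0 | 0 + a.0 + (0 | 0 + c.0)) has moves ··c··> m1
  m1 = 0 | 0 + a.0 + (0 | 0 + c.0) has moves ··a··> m2, ··c··> m2
  m2 = 0 has moves ∅
LTS(Q): 3 reachable states
  n0 = c.(0 | 0 + 0 + (0 | 0 + c.0)) has moves ··c··> n1
  n1 = 0 | 0 + 0 + (0 | 0 + c.0) has moves ··c··> n2
  n2 = 0 has moves ∅
Trace ⟨ca⟩ through P, begin at {m0}:
  after c @ step 1: {m1}
  after a @ step 2: {m2}
  ✓ P
Trace ⟨ca⟩ through Q, begin at {n0}:
  after c @ step 1: {n1}
  after a @ step 2: no successor for Q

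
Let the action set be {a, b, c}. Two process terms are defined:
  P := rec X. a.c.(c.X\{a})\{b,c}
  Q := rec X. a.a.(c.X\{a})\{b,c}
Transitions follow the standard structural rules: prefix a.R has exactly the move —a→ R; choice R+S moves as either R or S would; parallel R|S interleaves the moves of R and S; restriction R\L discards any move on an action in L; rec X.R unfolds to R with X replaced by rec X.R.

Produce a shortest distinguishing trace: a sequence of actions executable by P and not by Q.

ac

LTS(P): 3 reachable states
  u0 = rec X. a.c.(c.X\{a})\{b,c} | ··a··> u1
  u1 = c.(c.(rec X. a.c.(c.X\{a})\{b,c})\{a})\{b,c} | ··c··> u2
  u2 = (c.(rec X. a.c.(c.X\{a})\{b,c})\{a})\{b,c} | ·
LTS(Q): 3 reachable states
  v0 = rec X. a.a.(c.X\{a})\{b,c} | ··a··> v1
  v1 = a.(c.(rec X. a.a.(c.X\{a})\{b,c})\{a})\{b,c} | ··a··> v2
  v2 = (c.(rec X. a.a.(c.X\{a})\{b,c})\{a})\{b,c} | ·
Executing ac from P (initial set {u0}):
  [1] a ⇒ {u1}
  [2] c ⇒ {u2}
  — P admits the full trace.
Executing ac from Q (initial set {v0}):
  [1] a ⇒ {v1}
  [2] c ⇒ ∅ (Q stuck)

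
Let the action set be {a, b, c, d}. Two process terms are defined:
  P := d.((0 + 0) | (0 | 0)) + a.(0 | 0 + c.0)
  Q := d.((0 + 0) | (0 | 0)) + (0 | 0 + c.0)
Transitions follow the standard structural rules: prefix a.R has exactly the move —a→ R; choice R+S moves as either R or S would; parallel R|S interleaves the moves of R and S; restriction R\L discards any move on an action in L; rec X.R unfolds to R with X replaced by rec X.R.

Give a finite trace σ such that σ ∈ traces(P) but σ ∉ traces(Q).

a

P's transition system — 4 states:
  s0 = d.((0 + 0) | (0 | 0)) + a.(0 | 0 + c.0) → --a--▸ s1, --d--▸ s2
  s1 = 0 | 0 + c.0 → --c--▸ s3
  s2 = (0 + 0) | (0 | 0) → deadlocked
  s3 = 0 → deadlocked
Q's transition system — 3 states:
  t0 = d.((0 + 0) | (0 | 0)) + (0 | 0 + c.0) → --c--▸ t1, --d--▸ t2
  t1 = 0 → deadlocked
  t2 = (0 + 0) | (0 | 0) → deadlocked
Run σ = ⟨a⟩ on P: start {s0}
  after a @ step 1: {s1}
  — P admits the full trace.
Run σ = ⟨a⟩ on Q: start {t0}
  after a @ step 1: no successor for Q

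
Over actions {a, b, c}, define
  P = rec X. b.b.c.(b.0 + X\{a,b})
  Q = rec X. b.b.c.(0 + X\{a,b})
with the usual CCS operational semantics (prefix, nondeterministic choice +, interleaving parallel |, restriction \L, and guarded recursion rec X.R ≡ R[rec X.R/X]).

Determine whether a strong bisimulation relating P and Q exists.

P ≁ Q

LTS(P): 5 reachable states
  m0 = rec X. b.b.c.(b.0 + X\{a,b}) has moves ··b··> m1
  m1 = b.c.(b.0 + (rec X. b.b.c.(b.0 + X\{a,b}))\{a,b}) has moves ··b··> m2
  m2 = c.(b.0 + (rec X. b.b.c.(b.0 + X\{a,b}))\{a,b}) has moves ··c··> m3
  m3 = b.0 + (rec X. b.b.c.(b.0 + X\{a,b}))\{a,b} has moves ··b··> m4
  m4 = 0 has moves deadlocked
LTS(Q): 4 reachable states
  n0 = rec X. b.b.c.(0 + X\{a,b}) has moves ··b··> n1
  n1 = b.c.(0 + (rec X. b.b.c.(0 + X\{a,b}))\{a,b}) has moves ··b··> n2
  n2 = c.(0 + (rec X. b.b.c.(0 + X\{a,b}))\{a,b}) has moves ··c··> n3
  n3 = 0 + (rec X. b.b.c.(0 + X\{a,b}))\{a,b} has moves deadlocked
Bisimilarity quotient blocks:
  B0 = {m0}
  B1 = {m1}
  B2 = {m2}
  B3 = {m3}
  B4 = {m4, n3}
  B5 = {n0}
  B6 = {n1}
  B7 = {n2}
m0 ∈ B0, n0 ∈ B5 → different blocks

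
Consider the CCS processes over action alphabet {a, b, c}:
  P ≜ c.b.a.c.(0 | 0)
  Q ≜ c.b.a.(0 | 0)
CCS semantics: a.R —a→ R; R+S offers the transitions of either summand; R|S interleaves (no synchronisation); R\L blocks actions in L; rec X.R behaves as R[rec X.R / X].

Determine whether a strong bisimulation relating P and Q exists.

not bisimilar

P's transition system — 5 states:
  p0 = c.b.a.c.(0 | 0) | -c-> p1
  p1 = b.a.c.(0 | 0) | -b-> p2
  p2 = a.c.(0 | 0) | -a-> p3
  p3 = c.(0 | 0) | -c-> p4
  p4 = 0 | 0 | deadlocked
Q's transition system — 4 states:
  q0 = c.b.a.(0 | 0) | -c-> q1
  q1 = b.a.(0 | 0) | -b-> q2
  q2 = a.(0 | 0) | -a-> q3
  q3 = 0 | 0 | deadlocked
Coarsest stable partition (strong bisimilarity classes):
  B0 = {p0}
  B1 = {p1}
  B2 = {p2}
  B3 = {p3}
  B4 = {p4, q3}
  B5 = {q0}
  B6 = {q1}
  B7 = {q2}
p0 ∈ B0, q0 ∈ B5 → different blocks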